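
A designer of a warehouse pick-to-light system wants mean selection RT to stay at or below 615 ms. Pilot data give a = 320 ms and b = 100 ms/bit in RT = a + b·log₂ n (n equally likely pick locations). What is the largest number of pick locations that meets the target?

100·log₂ n ≤ 615 − 320 = 295, giving log₂ n ≤ 2.9500 and n ≤ 7.727. The largest whole number is 7.

7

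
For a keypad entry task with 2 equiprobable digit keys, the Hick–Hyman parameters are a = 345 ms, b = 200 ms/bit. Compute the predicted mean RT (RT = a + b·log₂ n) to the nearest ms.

545 ms

log₂(2) = 1 bits, so RT = 345 + 200 × 1 ≈ 545.000 ms.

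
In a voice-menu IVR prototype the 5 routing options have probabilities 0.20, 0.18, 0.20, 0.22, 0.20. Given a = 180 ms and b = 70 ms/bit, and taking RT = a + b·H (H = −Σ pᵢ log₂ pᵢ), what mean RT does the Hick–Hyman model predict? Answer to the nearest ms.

H = 0.20·log₂(1/0.20) + 0.18·log₂(1/0.18) + 0.20·log₂(1/0.20) + 0.22·log₂(1/0.22) + 0.20·log₂(1/0.20) = 2.3190 bits.
RT = 180 + 70 × 2.3190 = 342.33 ms.

342 ms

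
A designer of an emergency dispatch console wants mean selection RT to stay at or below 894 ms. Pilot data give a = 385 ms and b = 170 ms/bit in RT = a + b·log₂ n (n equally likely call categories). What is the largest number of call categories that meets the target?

170·log₂ n ≤ 894 − 385 = 509, giving log₂ n ≤ 2.9941 and n ≤ 7.967. The largest whole number is 7.

7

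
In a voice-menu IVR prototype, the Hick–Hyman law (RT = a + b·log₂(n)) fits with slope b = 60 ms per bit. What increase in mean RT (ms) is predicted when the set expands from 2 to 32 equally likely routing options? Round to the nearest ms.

Only the slope matters, since a is common to both: ΔRT = b·log₂(n₂/n₁).
log₂(32) − log₂(2) = log₂(32/2) = log₂(16) = 4.
ΔRT = 60 × 4.0000 = 240.000 ms.

240 ms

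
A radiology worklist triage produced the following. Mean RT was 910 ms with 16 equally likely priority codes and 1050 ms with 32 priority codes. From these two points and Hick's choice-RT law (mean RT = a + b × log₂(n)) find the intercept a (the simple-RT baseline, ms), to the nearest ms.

350 ms

Slope: b = (1050 − 910) / (log₂ 32 − log₂ 16) = 140/1.0000 = 140 ms/bit.
a = RT₁ − b·log₂ n₁ = 910 − 140 × 4 = 350.000 ms.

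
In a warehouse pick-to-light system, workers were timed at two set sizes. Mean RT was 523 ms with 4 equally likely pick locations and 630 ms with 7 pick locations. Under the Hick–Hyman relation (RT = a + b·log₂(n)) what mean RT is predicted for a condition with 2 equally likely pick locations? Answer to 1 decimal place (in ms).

390.5 ms

Solve the two-equation system in a and b:
  b = (630 − 523) / (log₂ 7 − log₂ 4) = 107 / (2.8074 − 2) = 132.532 ms/bit
  a = 523 − 132.532 × 2 = 257.937 ms
Then RT(2) = 257.937 + 132.532 × log₂ 2 = 257.937 + 132.532 × 1 ≈ 390.468 ms.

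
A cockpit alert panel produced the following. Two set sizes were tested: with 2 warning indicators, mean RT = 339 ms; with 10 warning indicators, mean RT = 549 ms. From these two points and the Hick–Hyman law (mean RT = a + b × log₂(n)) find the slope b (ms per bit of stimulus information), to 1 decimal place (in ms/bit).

90.4 ms/bit

b = (RT₂ − RT₁)/(log₂ n₂ − log₂ n₁) = (549 − 339)/(3.3219 − 1) = 90.442 ms/bit.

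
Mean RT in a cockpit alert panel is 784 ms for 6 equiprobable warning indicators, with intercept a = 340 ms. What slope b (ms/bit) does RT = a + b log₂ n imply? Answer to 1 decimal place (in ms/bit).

171.8 ms/bit

b = (784 − 340) / log₂(6) = 444 / 2.5850 = 171.763 ms/bit.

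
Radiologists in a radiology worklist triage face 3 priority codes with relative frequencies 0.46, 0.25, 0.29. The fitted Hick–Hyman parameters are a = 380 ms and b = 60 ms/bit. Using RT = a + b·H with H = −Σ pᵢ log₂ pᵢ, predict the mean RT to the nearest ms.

Entropy contributions −pᵢ log₂ pᵢ: 0.5153, 0.5000, 0.5179; sum H = 1.5332 bits.
RT = a + bH = 380 + 60·1.5332 = 471.99 ms.

472 ms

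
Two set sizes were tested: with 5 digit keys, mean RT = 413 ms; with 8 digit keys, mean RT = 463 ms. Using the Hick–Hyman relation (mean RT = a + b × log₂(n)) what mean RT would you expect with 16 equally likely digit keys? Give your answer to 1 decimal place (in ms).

RT is linear in log₂ n, so two points fix the line:
  b = (463 − 413) / (log₂ 8 − log₂ 5) = 50 / (3 − 2.3219) = 73.738 ms/bit
  a = 413 − 73.738 × 2.3219 = 241.785 ms
Then RT(16) = 241.785 + 73.738 × log₂ 16 = 241.785 + 73.738 × 4 ≈ 536.738 ms.

536.7 ms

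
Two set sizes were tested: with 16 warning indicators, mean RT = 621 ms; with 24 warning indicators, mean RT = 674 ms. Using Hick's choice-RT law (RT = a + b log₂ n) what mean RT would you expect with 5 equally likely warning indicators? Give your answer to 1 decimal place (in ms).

Fit slope and intercept:
  b = (674 − 621) / (log₂ 24 − log₂ 16) = 53 / (4.5850 − 4) = 90.604 ms/bit
  a = 621 − 90.604 × 4 = 258.584 ms
Then RT(5) = 258.584 + 90.604 × log₂ 5 = 258.584 + 90.604 × 2.3219 ≈ 468.960 ms.

469.0 ms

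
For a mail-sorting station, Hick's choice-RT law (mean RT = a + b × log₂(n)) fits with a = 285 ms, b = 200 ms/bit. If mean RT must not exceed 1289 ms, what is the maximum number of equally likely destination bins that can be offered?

200·log₂ n ≤ 1289 − 285 = 1004, giving log₂ n ≤ 5.0200 and n ≤ 32.447. The largest whole number is 32.

32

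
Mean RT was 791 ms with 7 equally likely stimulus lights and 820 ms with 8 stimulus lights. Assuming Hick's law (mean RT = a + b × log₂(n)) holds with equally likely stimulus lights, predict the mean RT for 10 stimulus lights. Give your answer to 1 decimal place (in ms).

Fit slope and intercept:
  b = (820 − 791) / (log₂ 8 − log₂ 7) = 29 / (3 − 2.8074) = 150.536 ms/bit
  a = 791 − 150.536 × 2.8074 = 368.392 ms
Then RT(10) = 368.392 + 150.536 × log₂ 10 = 368.392 + 150.536 × 3.3219 ≈ 868.462 ms.

868.5 ms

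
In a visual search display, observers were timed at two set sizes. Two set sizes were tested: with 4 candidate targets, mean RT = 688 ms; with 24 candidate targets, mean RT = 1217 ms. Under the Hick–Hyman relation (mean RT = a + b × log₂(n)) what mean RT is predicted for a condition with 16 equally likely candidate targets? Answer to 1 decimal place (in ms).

With log₂ n on the abscissa the relation is linear; from the two conditions:
  b = (1217 − 688) / (log₂ 24 − log₂ 4) = 529 / (4.5850 − 2) = 204.645 ms/bit
  a = 688 − 204.645 × 2 = 278.710 ms
Then RT(16) = 278.710 + 204.645 × log₂ 16 = 278.710 + 204.645 × 4 ≈ 1097.290 ms.

1097.3 ms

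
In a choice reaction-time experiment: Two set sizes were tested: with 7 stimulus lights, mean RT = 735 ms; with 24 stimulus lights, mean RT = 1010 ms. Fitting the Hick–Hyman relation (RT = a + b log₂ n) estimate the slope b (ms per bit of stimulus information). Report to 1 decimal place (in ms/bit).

154.7 ms/bit

The slope on a log₂ axis is (1010 − 735) / (4.5850 − 2.8074) = 154.702 ms/bit.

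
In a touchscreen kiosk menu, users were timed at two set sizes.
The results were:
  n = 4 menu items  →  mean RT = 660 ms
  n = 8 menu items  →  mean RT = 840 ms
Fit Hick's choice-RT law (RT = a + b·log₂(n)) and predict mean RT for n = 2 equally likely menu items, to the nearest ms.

Fit slope and intercept:
  b = (840 − 660) / (log₂ 8 − log₂ 4) = 180 / (3 − 2) = 180 ms/bit
  a = 660 − 180 × 2 = 300 ms
Then RT(2) = 300 + 180 × log₂ 2 = 300 + 180 × 1 ≈ 480.000 ms.

480 ms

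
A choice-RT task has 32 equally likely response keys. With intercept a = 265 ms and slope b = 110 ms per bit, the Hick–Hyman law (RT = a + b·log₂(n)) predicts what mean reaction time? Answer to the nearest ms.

log₂(32) = 5 bits, so RT = 265 + 110 × 5 ≈ 815.000 ms.

815 ms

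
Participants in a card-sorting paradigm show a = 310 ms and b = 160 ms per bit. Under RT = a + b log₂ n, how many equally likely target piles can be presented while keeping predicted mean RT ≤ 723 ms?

5

Set 310 + 160·log₂ n ≤ 723 → log₂ n ≤ (723 − 310)/160 = 2.5812.
So n ≤ 2^2.5812 = 5.985; the largest integer n is 5.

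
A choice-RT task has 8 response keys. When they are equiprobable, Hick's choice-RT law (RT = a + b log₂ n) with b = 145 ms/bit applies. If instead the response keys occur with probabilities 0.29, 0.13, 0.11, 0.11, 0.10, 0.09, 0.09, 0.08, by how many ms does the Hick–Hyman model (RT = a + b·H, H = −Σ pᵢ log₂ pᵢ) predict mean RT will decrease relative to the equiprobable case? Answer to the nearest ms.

22 ms

The RT saving is b·ΔH. Equiprobable H₀ = log₂(8) = 3.0000 bits; with the given probabilities H = 2.8501 bits.
b·(H₀ − H) = 145 × (3.0000 − 2.8501) = 21.73 ms.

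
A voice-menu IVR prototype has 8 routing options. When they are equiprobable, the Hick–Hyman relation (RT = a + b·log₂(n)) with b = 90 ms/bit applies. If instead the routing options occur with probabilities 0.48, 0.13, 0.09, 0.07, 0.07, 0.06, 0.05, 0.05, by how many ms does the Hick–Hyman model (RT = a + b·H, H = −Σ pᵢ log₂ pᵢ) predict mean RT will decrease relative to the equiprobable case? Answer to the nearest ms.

The RT saving is b·ΔH. Equiprobable H₀ = log₂(8) = 3.0000 bits; with the given probabilities H = 2.4164 bits.
b·(H₀ − H) = 90 × (3.0000 − 2.4164) = 52.52 ms.

53 ms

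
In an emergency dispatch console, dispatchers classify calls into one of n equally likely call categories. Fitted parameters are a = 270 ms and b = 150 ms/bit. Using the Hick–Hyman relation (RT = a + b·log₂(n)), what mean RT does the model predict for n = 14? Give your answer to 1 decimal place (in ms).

841.1 ms

log₂(14) = 3.8074 bits, so RT = 270 + 150 × 3.8074 ≈ 841.103 ms.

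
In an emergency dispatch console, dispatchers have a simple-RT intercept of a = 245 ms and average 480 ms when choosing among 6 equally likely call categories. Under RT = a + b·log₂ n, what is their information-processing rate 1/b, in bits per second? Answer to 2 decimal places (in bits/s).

11.00 bits/s

b = (480 − 245)/log₂ 6 = 235/2.5850 = 90.910 ms per bit = 0.09091 s/bit; the reciprocal is 11.000 bits/s.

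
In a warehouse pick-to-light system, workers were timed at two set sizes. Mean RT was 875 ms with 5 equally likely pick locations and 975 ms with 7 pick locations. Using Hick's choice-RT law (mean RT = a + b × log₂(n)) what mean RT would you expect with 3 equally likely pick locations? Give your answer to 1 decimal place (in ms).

723.2 ms

Fit slope and intercept:
  b = (975 − 875) / (log₂ 7 − log₂ 5) = 100 / (2.8074 − 2.3219) = 206.004 ms/bit
  a = 875 − 206.004 × 2.3219 = 396.673 ms
Then RT(3) = 396.673 + 206.004 × log₂ 3 = 396.673 + 206.004 × 1.5850 ≈ 723.182 ms.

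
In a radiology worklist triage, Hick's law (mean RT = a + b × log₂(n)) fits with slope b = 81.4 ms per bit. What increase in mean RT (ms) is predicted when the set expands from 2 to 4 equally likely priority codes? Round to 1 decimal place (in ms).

81.4 ms

ΔRT = (a + b log₂ n₂) − (a + b log₂ n₁) = b·(log₂ n₂ − log₂ n₁).
log₂(4) − log₂(2) = log₂(4/2) = log₂(2) = 1.
ΔRT = 81.4 × 1.0000 = 81.400 ms.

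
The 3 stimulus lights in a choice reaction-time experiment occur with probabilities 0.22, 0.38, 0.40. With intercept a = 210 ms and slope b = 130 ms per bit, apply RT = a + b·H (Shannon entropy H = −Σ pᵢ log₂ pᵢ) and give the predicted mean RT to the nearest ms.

410 ms

H = 0.22·log₂(1/0.22) + 0.38·log₂(1/0.38) + 0.40·log₂(1/0.40) = 1.5398 bits.
RT = 210 + 130 × 1.5398 = 410.17 ms.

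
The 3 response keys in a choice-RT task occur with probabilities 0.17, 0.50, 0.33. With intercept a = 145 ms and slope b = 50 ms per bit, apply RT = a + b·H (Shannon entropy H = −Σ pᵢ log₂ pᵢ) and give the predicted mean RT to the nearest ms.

218 ms

H = 0.17·log₂(1/0.17) + 0.50·log₂(1/0.50) + 0.33·log₂(1/0.33) = 1.4624 bits.
RT = 145 + 50 × 1.4624 = 218.12 ms.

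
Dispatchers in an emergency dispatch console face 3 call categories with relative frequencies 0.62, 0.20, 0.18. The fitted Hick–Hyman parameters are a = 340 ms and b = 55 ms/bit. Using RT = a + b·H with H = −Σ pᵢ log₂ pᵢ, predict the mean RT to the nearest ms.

Entropy contributions −pᵢ log₂ pᵢ: 0.4276, 0.4644, 0.4453; sum H = 1.3373 bits.
RT = a + bH = 340 + 55·1.3373 = 413.55 ms.

414 ms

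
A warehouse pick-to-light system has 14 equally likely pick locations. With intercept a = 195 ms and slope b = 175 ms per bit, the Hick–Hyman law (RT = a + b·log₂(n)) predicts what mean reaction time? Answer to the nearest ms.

log₂(14) = 3.8074 bits, so RT = 195 + 175 × 3.8074 ≈ 861.287 ms.

861 ms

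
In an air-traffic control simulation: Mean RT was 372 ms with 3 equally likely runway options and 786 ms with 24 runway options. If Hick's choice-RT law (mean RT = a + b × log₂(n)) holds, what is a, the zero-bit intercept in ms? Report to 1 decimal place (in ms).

The slope on a log₂ axis is (786 − 372) / (4.5850 − 1.5850) = 138.000 ms/bit.
a = RT₁ − b·log₂ n₁ = 372 − 138.000 × 1.5850 = 153.275 ms.

153.3 ms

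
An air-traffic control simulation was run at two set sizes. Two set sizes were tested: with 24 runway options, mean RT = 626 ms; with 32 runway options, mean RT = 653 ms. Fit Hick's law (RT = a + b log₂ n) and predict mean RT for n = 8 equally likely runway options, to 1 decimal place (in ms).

Fit slope and intercept:
  b = (653 − 626) / (log₂ 32 − log₂ 24) = 27 / (5 − 4.5850) = 65.054 ms/bit
  a = 626 − 65.054 × 4.5850 = 327.728 ms
Then RT(8) = 327.728 + 65.054 × log₂ 8 = 327.728 + 65.054 × 3 ≈ 522.891 ms.

522.9 ms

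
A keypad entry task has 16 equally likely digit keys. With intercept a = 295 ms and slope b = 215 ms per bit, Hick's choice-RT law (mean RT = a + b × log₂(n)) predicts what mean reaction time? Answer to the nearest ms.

log₂(16) = 4 bits, so RT = 295 + 215 × 4 ≈ 1155.000 ms.

1155 ms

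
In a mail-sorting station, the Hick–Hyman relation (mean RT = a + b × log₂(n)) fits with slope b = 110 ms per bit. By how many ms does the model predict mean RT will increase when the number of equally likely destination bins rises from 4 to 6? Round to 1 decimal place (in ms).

64.3 ms

ΔRT = (a + b log₂ n₂) − (a + b log₂ n₁) = b·(log₂ n₂ − log₂ n₁).
log₂(6) − log₂(4) = 2.5850 − 2 = 0.5850.
ΔRT = 110 × 0.5850 = 64.346 ms.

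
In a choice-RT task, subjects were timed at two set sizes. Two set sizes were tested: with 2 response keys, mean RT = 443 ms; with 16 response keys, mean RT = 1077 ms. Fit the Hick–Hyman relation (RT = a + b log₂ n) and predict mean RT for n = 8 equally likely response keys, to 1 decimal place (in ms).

With log₂ n on the abscissa the relation is linear; from the two conditions:
  b = (1077 − 443) / (log₂ 16 − log₂ 2) = 634 / (4 − 1) = 211.333 ms/bit
  a = 443 − 211.333 × 1 = 231.667 ms
Then RT(8) = 231.667 + 211.333 × log₂ 8 = 231.667 + 211.333 × 3 ≈ 865.667 ms.

865.7 ms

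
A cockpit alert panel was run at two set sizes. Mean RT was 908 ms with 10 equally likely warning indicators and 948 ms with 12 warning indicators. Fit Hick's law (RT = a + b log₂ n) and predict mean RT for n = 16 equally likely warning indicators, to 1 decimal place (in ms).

1011.1 ms

Solve the two-equation system in a and b:
  b = (948 − 908) / (log₂ 12 − log₂ 10) = 40 / (3.5850 − 3.3219) = 152.071 ms/bit
  a = 908 − 152.071 × 3.3219 = 402.830 ms
Then RT(16) = 402.830 + 152.071 × log₂ 16 = 402.830 + 152.071 × 4 ≈ 1011.115 ms.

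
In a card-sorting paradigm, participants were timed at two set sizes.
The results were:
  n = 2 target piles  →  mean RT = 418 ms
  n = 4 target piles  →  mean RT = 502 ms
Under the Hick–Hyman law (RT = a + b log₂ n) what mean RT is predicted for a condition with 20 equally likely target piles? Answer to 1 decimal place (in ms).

RT is linear in log₂ n, so two points fix the line:
  b = (502 − 418) / (log₂ 4 − log₂ 2) = 84 / (2 − 1) = 84.000 ms/bit
  a = 418 − 84.000 × 1 = 334.000 ms
Then RT(20) = 334.000 + 84.000 × log₂ 20 = 334.000 + 84.000 × 4.3219 ≈ 697.042 ms.

697.0 ms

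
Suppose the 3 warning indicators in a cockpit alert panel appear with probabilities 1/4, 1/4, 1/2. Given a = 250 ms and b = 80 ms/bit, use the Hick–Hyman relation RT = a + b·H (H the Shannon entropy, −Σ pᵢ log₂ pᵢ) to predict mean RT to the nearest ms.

Each term −pᵢ log₂ pᵢ: 0.25·2 + 0.25·2 + 0.5·1; summed, H = 1.500 bits.
Mean RT = a + bH = 250 + 80·1.500 = 370.00 ms.

370 ms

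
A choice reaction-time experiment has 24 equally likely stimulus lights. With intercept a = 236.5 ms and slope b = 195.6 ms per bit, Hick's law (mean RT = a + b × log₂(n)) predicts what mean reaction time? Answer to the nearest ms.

1133 ms

log₂(24) = 4.5850 bits, so RT = 236.5 + 195.6 × 4.5850 ≈ 1133.319 ms.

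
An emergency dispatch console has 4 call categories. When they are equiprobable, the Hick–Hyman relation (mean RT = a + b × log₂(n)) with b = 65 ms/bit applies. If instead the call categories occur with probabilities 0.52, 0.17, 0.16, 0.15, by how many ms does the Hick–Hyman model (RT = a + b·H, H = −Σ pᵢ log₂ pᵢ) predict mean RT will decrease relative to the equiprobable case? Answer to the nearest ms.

The RT saving is b·ΔH. Equiprobable H₀ = log₂(4) = 2.0000 bits; with the given probabilities H = 1.7587 bits.
b·(H₀ − H) = 65 × (2.0000 − 1.7587) = 15.68 ms.

16 ms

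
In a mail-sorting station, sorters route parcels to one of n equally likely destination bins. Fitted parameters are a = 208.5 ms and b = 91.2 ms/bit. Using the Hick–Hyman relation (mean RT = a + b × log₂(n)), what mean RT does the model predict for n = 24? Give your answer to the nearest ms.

627 ms

log₂(24) = 4.5850 bits, so RT = 208.5 + 91.2 × 4.5850 ≈ 626.649 ms.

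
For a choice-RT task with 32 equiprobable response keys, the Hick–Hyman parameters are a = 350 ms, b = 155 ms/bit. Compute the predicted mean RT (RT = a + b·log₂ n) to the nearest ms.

1125 ms

log₂(32) = 5 bits, so RT = 350 + 155 × 5 ≈ 1125.000 ms.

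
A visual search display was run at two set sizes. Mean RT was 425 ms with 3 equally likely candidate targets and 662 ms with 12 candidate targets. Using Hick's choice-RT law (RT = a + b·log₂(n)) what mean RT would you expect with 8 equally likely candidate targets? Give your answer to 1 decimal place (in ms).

With log₂ n on the abscissa the relation is linear; from the two conditions:
  b = (662 − 425) / (log₂ 12 − log₂ 3) = 237 / (3.5850 − 1.5850) = 118.500 ms/bit
  a = 425 − 118.500 × 1.5850 = 237.182 ms
Then RT(8) = 237.182 + 118.500 × log₂ 8 = 237.182 + 118.500 × 3 ≈ 592.682 ms.

592.7 ms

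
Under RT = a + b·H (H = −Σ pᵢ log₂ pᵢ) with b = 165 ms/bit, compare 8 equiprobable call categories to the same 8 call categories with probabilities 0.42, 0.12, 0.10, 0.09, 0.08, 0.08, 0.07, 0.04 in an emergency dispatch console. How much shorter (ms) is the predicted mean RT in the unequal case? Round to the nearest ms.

The RT saving is b·ΔH. Equiprobable H₀ = log₂(8) = 3.0000 bits; with the given probabilities H = 2.5749 bits.
b·(H₀ − H) = 165 × (3.0000 − 2.5749) = 70.14 ms.

70 ms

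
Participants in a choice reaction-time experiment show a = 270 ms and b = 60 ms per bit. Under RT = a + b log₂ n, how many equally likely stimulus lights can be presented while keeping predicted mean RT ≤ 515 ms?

Set 270 + 60·log₂ n ≤ 515 → log₂ n ≤ (515 − 270)/60 = 4.0833.
So n ≤ 2^4.0833 = 16.951; the largest integer n is 16.

16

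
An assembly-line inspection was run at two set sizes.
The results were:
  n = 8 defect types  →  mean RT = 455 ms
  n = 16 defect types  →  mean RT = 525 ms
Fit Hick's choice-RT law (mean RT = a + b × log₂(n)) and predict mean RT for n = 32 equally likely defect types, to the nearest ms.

595 ms

RT is linear in log₂ n, so two points fix the line:
  b = (525 − 455) / (log₂ 16 − log₂ 8) = 70 / (4 − 3) = 70 ms/bit
  a = 455 − 70 × 3 = 245 ms
Then RT(32) = 245 + 70 × log₂ 32 = 245 + 70 × 5 ≈ 595.000 ms.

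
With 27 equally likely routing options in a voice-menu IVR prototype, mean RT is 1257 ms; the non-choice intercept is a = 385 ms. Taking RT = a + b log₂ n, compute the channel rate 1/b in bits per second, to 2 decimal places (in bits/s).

5.45 bits/s

Choice component = 1257 − 385 = 872 ms over log₂(27) = 4.7549 bits.
b = 872 / 4.7549 = 183.390 ms/bit, so 1/b = 5.453 bits/s.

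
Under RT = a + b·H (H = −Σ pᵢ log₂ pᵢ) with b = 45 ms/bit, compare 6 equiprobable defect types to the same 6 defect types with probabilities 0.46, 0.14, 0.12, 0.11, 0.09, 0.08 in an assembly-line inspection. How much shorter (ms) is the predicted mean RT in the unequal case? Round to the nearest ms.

16 ms

Equiprobable entropy H₀ = log₂ 6 = 2.5850 bits.
Skewed entropy H = −Σ pᵢ log₂ pᵢ = 2.2340 bits.
ΔRT = b·(H₀ − H) = 45 × 0.3510 = 15.80 ms.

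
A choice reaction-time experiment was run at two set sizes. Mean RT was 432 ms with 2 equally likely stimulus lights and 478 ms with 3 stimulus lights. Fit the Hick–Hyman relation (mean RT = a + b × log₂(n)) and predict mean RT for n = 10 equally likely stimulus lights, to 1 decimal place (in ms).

614.6 ms

With log₂ n on the abscissa the relation is linear; from the two conditions:
  b = (478 − 432) / (log₂ 3 − log₂ 2) = 46 / (1.5850 − 1) = 78.638 ms/bit
  a = 432 − 78.638 × 1 = 353.362 ms
Then RT(10) = 353.362 + 78.638 × log₂ 10 = 353.362 + 78.638 × 3.3219 ≈ 614.591 ms.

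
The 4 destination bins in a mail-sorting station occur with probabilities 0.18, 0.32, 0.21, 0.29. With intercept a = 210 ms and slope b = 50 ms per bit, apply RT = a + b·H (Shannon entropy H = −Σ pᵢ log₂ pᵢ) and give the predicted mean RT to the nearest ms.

Entropy contributions −pᵢ log₂ pᵢ: 0.4453, 0.5260, 0.4728, 0.5179; sum H = 1.9621 bits.
RT = a + bH = 210 + 50·1.9621 = 308.10 ms.

308 ms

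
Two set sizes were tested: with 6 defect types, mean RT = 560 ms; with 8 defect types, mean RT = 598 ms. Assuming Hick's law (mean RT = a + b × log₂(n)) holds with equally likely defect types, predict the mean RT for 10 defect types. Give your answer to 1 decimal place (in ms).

Solve the two-equation system in a and b:
  b = (598 − 560) / (log₂ 8 − log₂ 6) = 38 / (3 − 2.5850) = 91.558 ms/bit
  a = 560 − 91.558 × 2.5850 = 323.326 ms
Then RT(10) = 323.326 + 91.558 × log₂ 10 = 323.326 + 91.558 × 3.3219 ≈ 627.475 ms.

627.5 ms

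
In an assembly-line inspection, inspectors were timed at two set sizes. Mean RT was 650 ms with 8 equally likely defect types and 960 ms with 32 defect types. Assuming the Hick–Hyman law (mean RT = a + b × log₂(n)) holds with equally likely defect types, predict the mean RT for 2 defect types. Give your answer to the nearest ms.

With log₂ n on the abscissa the relation is linear; from the two conditions:
  b = (960 − 650) / (log₂ 32 − log₂ 8) = 310 / (5 − 3) = 155 ms/bit
  a = 650 − 155 × 3 = 185 ms
Then RT(2) = 185 + 155 × log₂ 2 = 185 + 155 × 1 ≈ 340.000 ms.

340 ms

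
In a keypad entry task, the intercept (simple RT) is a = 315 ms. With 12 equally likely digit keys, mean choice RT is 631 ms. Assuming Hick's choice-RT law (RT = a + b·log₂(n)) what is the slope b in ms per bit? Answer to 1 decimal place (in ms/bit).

88.1 ms/bit

b = (631 − 315) / log₂(12) = 316 / 3.5850 = 88.146 ms/bit.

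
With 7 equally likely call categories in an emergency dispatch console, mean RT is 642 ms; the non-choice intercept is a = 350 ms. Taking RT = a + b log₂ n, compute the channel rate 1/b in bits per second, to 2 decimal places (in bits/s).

9.61 bits/s

b = (642 − 350)/log₂ 7 = 292/2.8074 = 104.012 ms per bit = 0.10401 s/bit; the reciprocal is 9.614 bits/s.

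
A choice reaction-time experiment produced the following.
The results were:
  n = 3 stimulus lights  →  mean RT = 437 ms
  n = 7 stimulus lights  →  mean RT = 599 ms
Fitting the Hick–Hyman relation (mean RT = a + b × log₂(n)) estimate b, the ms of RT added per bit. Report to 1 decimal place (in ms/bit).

132.5 ms/bit

The slope on a log₂ axis is (599 − 437) / (2.8074 − 1.5850) = 132.527 ms/bit.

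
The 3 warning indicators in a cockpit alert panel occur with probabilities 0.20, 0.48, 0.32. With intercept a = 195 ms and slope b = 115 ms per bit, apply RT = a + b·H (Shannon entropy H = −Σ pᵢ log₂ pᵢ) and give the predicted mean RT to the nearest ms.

367 ms

Entropy contributions −pᵢ log₂ pᵢ: 0.4644, 0.5083, 0.5260; sum H = 1.4987 bits.
RT = a + bH = 195 + 115·1.4987 = 367.35 ms.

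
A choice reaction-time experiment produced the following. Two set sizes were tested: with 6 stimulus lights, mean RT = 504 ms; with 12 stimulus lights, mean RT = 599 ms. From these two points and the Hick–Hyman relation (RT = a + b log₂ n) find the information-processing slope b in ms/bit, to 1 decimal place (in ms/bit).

95.0 ms/bit

b = (RT₂ − RT₁)/(log₂ n₂ − log₂ n₁) = (599 − 504)/(3.5850 − 2.5850) = 95.000 ms/bit.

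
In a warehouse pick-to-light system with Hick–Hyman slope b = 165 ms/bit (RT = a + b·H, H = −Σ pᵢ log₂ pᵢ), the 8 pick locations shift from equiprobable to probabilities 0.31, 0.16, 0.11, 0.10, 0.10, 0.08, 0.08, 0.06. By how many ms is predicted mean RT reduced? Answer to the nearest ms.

35 ms

Equiprobable entropy H₀ = log₂ 8 = 3.0000 bits.
Skewed entropy H = −Σ pᵢ log₂ pᵢ = 2.7880 bits.
ΔRT = b·(H₀ − H) = 165 × 0.2120 = 34.97 ms.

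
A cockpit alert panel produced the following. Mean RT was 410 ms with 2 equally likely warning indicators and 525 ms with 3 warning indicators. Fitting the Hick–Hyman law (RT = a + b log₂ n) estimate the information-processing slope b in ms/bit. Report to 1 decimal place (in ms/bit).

Slope: b = (525 − 410) / (log₂ 3 − log₂ 2) = 115/0.5850 = 196.594 ms/bit.

196.6 ms/bit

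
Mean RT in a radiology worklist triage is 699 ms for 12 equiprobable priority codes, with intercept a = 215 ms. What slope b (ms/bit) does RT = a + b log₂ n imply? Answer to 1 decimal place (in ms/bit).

log₂(12) = 3.5850 bits.
b = (RT − a)/log₂ n = (699 − 215) / 3.5850 = 135.008 ms/bit.

135.0 ms/bit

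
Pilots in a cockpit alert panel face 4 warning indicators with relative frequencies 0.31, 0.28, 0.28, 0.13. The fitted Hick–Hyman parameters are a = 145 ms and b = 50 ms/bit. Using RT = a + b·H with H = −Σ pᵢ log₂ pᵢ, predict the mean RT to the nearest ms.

H = 0.31·log₂(1/0.31) + 0.28·log₂(1/0.28) + 0.28·log₂(1/0.28) + 0.13·log₂(1/0.13) = 1.9349 bits.
RT = 145 + 50 × 1.9349 = 241.74 ms.

242 ms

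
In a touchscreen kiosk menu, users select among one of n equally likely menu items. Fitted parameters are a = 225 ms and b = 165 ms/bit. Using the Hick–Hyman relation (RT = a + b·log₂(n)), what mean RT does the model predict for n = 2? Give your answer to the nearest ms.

log₂(2) = 1 bits, so RT = 225 + 165 × 1 ≈ 390.000 ms.

390 ms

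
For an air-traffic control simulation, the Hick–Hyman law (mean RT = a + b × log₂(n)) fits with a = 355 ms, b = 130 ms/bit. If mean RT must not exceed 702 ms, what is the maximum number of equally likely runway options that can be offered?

6

Set 355 + 130·log₂ n ≤ 702 → log₂ n ≤ (702 − 355)/130 = 2.6692.
So n ≤ 2^2.6692 = 6.361; the largest integer n is 6.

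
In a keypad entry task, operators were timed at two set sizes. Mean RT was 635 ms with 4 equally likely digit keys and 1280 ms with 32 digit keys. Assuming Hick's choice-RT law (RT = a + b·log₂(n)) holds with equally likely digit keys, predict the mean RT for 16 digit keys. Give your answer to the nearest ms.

With log₂ n on the abscissa the relation is linear; from the two conditions:
  b = (1280 − 635) / (log₂ 32 − log₂ 4) = 645 / (5 − 2) = 215 ms/bit
  a = 635 − 215 × 2 = 205 ms
Then RT(16) = 205 + 215 × log₂ 16 = 205 + 215 × 4 ≈ 1065.000 ms.

1065 ms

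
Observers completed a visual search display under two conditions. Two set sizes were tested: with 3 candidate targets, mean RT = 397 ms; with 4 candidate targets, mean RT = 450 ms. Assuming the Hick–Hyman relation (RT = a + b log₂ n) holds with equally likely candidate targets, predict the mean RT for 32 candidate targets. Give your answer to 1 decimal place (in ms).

833.1 ms

Fit slope and intercept:
  b = (450 − 397) / (log₂ 4 − log₂ 3) = 53 / (2 − 1.5850) = 127.699 ms/bit
  a = 397 − 127.699 × 1.5850 = 194.601 ms
Then RT(32) = 194.601 + 127.699 × log₂ 32 = 194.601 + 127.699 × 5 ≈ 833.098 ms.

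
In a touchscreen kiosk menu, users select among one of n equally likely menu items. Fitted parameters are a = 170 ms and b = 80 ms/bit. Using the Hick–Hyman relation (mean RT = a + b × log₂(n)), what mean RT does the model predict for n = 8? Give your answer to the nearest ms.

log₂(8) = 3 bits, so RT = 170 + 80 × 3 ≈ 410.000 ms.

410 ms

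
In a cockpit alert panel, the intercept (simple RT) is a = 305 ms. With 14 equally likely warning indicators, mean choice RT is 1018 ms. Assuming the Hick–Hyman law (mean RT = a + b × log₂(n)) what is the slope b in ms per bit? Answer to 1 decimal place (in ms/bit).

14 alternatives carry log₂ 14 = 3.8074 bits; the choice cost is 1018 − 305 = 713 ms, so b = 713/3.8074 = 187.269 ms/bit.

187.3 ms/bit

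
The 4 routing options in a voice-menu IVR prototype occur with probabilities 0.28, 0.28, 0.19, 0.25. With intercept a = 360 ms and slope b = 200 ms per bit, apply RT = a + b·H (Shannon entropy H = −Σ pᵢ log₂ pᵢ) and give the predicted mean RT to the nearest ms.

Entropy contributions −pᵢ log₂ pᵢ: 0.5142, 0.5142, 0.4552, 0.5000; sum H = 1.9837 bits.
RT = a + bH = 360 + 200·1.9837 = 756.73 ms.

757 ms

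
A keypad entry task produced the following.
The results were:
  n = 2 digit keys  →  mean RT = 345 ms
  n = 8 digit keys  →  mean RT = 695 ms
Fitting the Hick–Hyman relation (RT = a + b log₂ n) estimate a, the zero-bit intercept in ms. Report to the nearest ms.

b = (RT₂ − RT₁)/(log₂ n₂ − log₂ n₁) = (695 − 345)/(3 − 1) = 175 ms/bit.
Intercept: a = 345 − 175·log₂(2) = 170.000 ms.

170 ms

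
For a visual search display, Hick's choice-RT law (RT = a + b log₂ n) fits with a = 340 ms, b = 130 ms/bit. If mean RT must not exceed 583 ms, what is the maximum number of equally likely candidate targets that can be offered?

3

Information budget: (583 − 340)/130 = 1.8692 bits, so n ≤ 2^1.8692 = 3.653 → at most 3.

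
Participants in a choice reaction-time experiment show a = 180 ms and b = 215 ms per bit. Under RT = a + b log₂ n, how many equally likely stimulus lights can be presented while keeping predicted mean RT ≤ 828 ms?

8

Set 180 + 215·log₂ n ≤ 828 → log₂ n ≤ (828 − 180)/215 = 3.0140.
So n ≤ 2^3.0140 = 8.078; the largest integer n is 8.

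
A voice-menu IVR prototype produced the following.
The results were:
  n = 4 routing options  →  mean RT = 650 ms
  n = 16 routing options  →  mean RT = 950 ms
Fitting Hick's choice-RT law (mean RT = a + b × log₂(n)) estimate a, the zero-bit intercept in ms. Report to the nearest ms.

350 ms

b = (RT₂ − RT₁)/(log₂ n₂ − log₂ n₁) = (950 − 650)/(4 − 2) = 150 ms/bit.
Intercept: a = 650 − 150·log₂(4) = 350.000 ms.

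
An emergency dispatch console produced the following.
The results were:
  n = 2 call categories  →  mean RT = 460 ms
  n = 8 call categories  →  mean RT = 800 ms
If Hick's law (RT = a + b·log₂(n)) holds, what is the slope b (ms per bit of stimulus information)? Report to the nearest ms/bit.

Slope: b = (800 − 460) / (log₂ 8 − log₂ 2) = 340/2.0000 = 170 ms/bit.

170 ms/bit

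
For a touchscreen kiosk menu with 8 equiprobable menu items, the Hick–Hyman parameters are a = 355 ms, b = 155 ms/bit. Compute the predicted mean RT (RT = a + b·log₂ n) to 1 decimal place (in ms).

820.0 ms

log₂(8) = 3 bits, so RT = 355 + 155 × 3 ≈ 820.000 ms.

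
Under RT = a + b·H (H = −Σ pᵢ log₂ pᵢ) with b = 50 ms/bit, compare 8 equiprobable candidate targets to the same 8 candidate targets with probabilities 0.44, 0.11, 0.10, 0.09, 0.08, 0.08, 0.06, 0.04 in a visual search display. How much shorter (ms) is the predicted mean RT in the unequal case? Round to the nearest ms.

Equiprobable entropy H₀ = log₂ 8 = 3.0000 bits.
Skewed entropy H = −Σ pᵢ log₂ pᵢ = 2.5286 bits.
ΔRT = b·(H₀ − H) = 50 × 0.4714 = 23.57 ms.

24 ms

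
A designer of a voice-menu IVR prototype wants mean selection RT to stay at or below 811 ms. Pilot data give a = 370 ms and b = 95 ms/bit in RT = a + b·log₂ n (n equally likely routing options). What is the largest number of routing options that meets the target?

24

Information budget: (811 − 370)/95 = 4.6421 bits, so n ≤ 2^4.6421 = 24.970 → at most 24.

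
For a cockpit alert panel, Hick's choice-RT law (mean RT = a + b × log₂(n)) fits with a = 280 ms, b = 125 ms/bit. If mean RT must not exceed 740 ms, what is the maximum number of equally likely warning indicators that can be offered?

12

Set 280 + 125·log₂ n ≤ 740 → log₂ n ≤ (740 − 280)/125 = 3.6800.
So n ≤ 2^3.6800 = 12.817; the largest integer n is 12.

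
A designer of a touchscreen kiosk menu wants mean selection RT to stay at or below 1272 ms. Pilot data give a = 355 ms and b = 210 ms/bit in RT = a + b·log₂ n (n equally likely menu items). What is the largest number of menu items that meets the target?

Information budget: (1272 − 355)/210 = 4.3667 bits, so n ≤ 2^4.3667 = 20.630 → at most 20.

20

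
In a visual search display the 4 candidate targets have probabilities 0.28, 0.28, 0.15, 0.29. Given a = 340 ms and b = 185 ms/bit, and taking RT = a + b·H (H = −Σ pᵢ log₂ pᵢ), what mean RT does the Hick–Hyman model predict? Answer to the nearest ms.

702 ms

H = 0.28·log₂(1/0.28) + 0.28·log₂(1/0.28) + 0.15·log₂(1/0.15) + 0.29·log₂(1/0.29) = 1.9569 bits.
RT = 340 + 185 × 1.9569 = 702.02 ms.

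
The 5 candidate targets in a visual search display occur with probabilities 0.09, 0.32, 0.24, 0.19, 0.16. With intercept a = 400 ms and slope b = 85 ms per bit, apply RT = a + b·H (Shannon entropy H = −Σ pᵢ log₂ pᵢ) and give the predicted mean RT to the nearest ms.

588 ms

H = 0.09·log₂(1/0.09) + 0.32·log₂(1/0.32) + 0.24·log₂(1/0.24) + 0.19·log₂(1/0.19) + 0.16·log₂(1/0.16) = 2.2111 bits.
RT = 400 + 85 × 2.2111 = 587.94 ms.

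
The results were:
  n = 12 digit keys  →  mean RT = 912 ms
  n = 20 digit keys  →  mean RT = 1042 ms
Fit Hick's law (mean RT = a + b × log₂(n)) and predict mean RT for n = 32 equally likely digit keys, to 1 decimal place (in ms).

With log₂ n on the abscissa the relation is linear; from the two conditions:
  b = (1042 − 912) / (log₂ 20 − log₂ 12) = 130 / (4.3219 − 3.5850) = 176.399 ms/bit
  a = 912 − 176.399 × 3.5850 = 279.616 ms
Then RT(32) = 279.616 + 176.399 × log₂ 32 = 279.616 + 176.399 × 5 ≈ 1161.611 ms.

1161.6 ms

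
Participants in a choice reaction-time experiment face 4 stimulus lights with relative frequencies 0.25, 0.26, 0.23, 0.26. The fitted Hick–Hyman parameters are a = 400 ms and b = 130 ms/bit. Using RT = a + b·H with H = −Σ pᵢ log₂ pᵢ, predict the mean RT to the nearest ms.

Entropy contributions −pᵢ log₂ pᵢ: 0.5000, 0.5053, 0.4877, 0.5053; sum H = 1.9982 bits.
RT = a + bH = 400 + 130·1.9982 = 659.77 ms.

660 ms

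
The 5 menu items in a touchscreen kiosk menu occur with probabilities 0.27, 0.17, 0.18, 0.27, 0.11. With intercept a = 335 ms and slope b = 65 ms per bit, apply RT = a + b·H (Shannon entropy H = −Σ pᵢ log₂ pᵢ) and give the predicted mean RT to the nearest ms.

Entropy contributions −pᵢ log₂ pᵢ: 0.5100, 0.4346, 0.4453, 0.5100, 0.3503; sum H = 2.2502 bits.
RT = a + bH = 335 + 65·2.2502 = 481.26 ms.

481 ms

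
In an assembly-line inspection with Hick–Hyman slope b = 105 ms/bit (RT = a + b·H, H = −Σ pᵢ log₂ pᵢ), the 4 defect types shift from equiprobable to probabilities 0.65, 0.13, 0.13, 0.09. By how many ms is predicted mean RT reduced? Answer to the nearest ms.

Equiprobable entropy H₀ = log₂ 4 = 2.0000 bits.
Skewed entropy H = −Σ pᵢ log₂ pᵢ = 1.4819 bits.
ΔRT = b·(H₀ − H) = 105 × 0.5181 = 54.40 ms.

54 ms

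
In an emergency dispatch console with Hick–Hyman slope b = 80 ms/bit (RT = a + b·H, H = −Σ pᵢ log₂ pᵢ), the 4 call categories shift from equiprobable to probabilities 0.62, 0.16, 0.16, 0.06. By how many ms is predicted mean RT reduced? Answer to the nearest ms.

Equiprobable entropy H₀ = log₂ 4 = 2.0000 bits.
Skewed entropy H = −Σ pᵢ log₂ pᵢ = 1.5172 bits.
ΔRT = b·(H₀ − H) = 80 × 0.4828 = 38.63 ms.

39 ms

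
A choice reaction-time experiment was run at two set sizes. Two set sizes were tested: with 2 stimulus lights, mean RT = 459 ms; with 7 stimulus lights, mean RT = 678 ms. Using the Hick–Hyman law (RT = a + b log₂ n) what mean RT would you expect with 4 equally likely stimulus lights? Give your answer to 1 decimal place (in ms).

580.2 ms

Solve the two-equation system in a and b:
  b = (678 − 459) / (log₂ 7 − log₂ 2) = 219 / (2.8074 − 1) = 121.172 ms/bit
  a = 459 − 121.172 × 1 = 337.828 ms
Then RT(4) = 337.828 + 121.172 × log₂ 4 = 337.828 + 121.172 × 2 ≈ 580.172 ms.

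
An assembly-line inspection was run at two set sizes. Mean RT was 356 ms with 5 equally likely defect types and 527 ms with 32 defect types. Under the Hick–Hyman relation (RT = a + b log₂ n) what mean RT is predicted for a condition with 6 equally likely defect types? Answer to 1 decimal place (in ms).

372.8 ms

RT is linear in log₂ n, so two points fix the line:
  b = (527 − 356) / (log₂ 32 − log₂ 5) = 171 / (5 − 2.3219) = 63.852 ms/bit
  a = 356 − 63.852 × 2.3219 = 207.740 ms
Then RT(6) = 207.740 + 63.852 × log₂ 6 = 207.740 + 63.852 × 2.5850 ≈ 372.795 ms.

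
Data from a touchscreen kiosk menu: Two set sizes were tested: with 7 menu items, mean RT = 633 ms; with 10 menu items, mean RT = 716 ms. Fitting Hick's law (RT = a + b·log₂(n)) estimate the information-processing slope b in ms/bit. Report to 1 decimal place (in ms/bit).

b = (RT₂ − RT₁)/(log₂ n₂ − log₂ n₁) = (716 − 633)/(3.3219 − 2.8074) = 161.299 ms/bit.

161.3 ms/bit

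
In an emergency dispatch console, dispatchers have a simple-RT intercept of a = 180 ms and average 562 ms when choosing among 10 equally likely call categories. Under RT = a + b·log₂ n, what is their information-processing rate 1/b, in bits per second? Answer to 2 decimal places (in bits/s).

8.70 bits/s

b = (562 − 180)/log₂ 10 = 382/3.3219 = 114.993 ms per bit = 0.11499 s/bit; the reciprocal is 8.696 bits/s.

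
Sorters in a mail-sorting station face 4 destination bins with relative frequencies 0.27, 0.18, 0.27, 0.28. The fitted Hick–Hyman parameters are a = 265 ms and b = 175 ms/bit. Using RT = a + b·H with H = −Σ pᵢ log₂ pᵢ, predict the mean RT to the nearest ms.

611 ms

Entropy contributions −pᵢ log₂ pᵢ: 0.5100, 0.4453, 0.5100, 0.5142; sum H = 1.9796 bits.
RT = a + bH = 265 + 175·1.9796 = 611.42 ms.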